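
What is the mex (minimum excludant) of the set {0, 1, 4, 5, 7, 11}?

2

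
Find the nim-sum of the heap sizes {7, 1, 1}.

In binary:
  111  (7)
  001  (1)
  001  (1)
  ---
  111  (7)

7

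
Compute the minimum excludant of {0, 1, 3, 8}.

The values 0, 1 are all present; 2 is the first non-negative integer missing from the set.

2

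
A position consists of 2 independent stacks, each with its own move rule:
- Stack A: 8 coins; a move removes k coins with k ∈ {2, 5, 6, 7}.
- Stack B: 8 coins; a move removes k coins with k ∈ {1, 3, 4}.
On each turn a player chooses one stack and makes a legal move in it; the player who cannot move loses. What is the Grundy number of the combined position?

3

Grundy values for stack A (subtraction set {2, 5, 6, 7}):
k:     0  1  2  3  4  5  6  7  8
g(k):  0  0  1  1  0  2  1  3  2
So g(8) = 2.
Grundy values for stack B (subtraction set {1, 3, 4}):
g(0) = mex{} = 0
g(1) = mex{0} = 1
g(2) = mex{1} = 0
g(3) = mex{0} = 1
g(4) = mex{0,1} = 2
g(5) = mex{0,1,2} = 3
g(6) = mex{0,1,3} = 2
g(7) = mex{1,2} = 0
g(8) = mex{0,2,3} = 1
So g(8) = 1.
By the Sprague-Grundy theorem, the Grundy value of a sum of independent games is the XOR of the component values.
Combined value = 2 ⊕ 1 = 3.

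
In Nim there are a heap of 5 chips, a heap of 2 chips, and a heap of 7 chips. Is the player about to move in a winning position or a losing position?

Nim-sum: 5 ^ 2 ^ 7 = 0.
The nim-sum is 0, so this is a P-position: the player to move is in a losing position under optimal play.

Losing position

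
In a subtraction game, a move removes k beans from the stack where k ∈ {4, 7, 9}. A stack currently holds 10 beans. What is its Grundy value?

2

Grundy values for subtraction set {4, 7, 9}:
k:     0  1  2  3  4  5  6  7  8  9 10
g(k):  0  0  0  0  1  1  1  1  2  2  2
So g(10) = 2.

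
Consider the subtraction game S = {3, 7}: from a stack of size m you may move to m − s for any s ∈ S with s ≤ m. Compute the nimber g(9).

Compute g(0), g(1), … for moves {3, 7}:
k:     0  1  2  3  4  5  6  7  8  9
g(k):  0  0  0  1  1  1  0  2  2  1
So g(9) = 1.

1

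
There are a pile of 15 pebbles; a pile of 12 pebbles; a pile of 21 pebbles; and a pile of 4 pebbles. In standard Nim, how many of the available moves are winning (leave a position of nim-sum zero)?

In binary:
  01111  (15)
  01100  (12)
  10101  (21)
  00100  (4)
  -----
  10010  (18)
The overall nim-sum is X = 18. A pile of size p has a winning move iff p XOR X < p (reduce it to p XOR X).
  15: 15 XOR 18 = 29 ≥ 15 — no move.
  12: 12 XOR 18 = 30 ≥ 12 — no move.
  21: 21 XOR 18 = 7 < 21 — winning move (to 7).
  4: 4 XOR 18 = 22 ≥ 4 — no move.
That gives 1 winning move.

1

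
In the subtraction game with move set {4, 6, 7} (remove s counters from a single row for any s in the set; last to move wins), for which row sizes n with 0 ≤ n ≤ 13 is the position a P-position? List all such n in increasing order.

Build the Grundy sequence with g(k) = mex{g(k−s) : s ∈ {4, 6, 7}, s ≤ k}:
g(0) = mex{} = 0
g(1) = mex{} = 0
g(2) = mex{} = 0
g(3) = mex{} = 0
g(4) = mex{0} = 1
g(5) = mex{0} = 1
g(6) = mex{0} = 1
g(7) = mex{0} = 1
g(8) = mex{0,1} = 2
g(9) = mex{0,1} = 2
g(10) = mex{0,1} = 2
g(11) = mex{1} = 0
g(12) = mex{1,2} = 0
g(13) = mex{1,2} = 0
The P-positions (g = 0) in 0..13 are 0, 1, 2, 3, 11, 12, 13.

0, 1, 2, 3, 11, 12, 13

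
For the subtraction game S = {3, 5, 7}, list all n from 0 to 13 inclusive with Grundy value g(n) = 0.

Build the Grundy sequence with g(k) = mex{g(k−s) : s ∈ {3, 5, 7}, s ≤ k}:
k:     0  1  2  3  4  5  6  7  8  9 10 11 12 13
g(k):  0  0  0  1  1  1  2  2  2  3  0  0  0  1
The P-positions (g = 0) in 0..13 are 0, 1, 2, 10, 11, 12.

0, 1, 2, 10, 11, 12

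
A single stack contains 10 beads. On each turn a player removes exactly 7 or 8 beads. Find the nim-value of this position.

Build the Grundy sequence with g(k) = mex{g(k−s) : s ∈ {7, 8}, s ≤ k}:
k:     0  1  2  3  4  5  6  7  8  9 10
g(k):  0  0  0  0  0  0  0  1  1  1  1
So g(10) = 1.

1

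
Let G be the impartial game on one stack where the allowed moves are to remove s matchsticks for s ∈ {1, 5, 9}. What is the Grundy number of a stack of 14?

0

Grundy values for subtraction set {1, 5, 9}:
k:     0  1  2  3  4  5  6  7  8  9 10 11 12 13 14
g(k):  0  1  0  1  0  1  0  1  0  1  0  1  0  1  0
So g(14) = 0.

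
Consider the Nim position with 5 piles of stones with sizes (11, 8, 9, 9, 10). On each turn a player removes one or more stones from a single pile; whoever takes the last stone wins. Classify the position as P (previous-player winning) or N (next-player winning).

N-position

In binary:
  1011  (11)
  1000  (8)
  1001  (9)
  1001  (9)
  1010  (10)
  ----
  1001  (9)
The nim-sum is 9 ≠ 0, so this is an N-position: the player to move can win.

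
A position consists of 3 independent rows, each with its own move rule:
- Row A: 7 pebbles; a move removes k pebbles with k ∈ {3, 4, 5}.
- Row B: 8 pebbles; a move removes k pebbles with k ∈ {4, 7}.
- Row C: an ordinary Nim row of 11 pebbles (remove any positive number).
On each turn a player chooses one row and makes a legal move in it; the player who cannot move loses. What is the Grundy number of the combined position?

11

For row A, compute g(0), g(1), … with moves {3, 4, 5}:
g(0) = mex{} = 0
g(1) = mex{} = 0
g(2) = mex{} = 0
g(3) = mex{0} = 1
g(4) = mex{0} = 1
g(5) = mex{0} = 1
g(6) = mex{0,1} = 2
g(7) = mex{0,1} = 2
So g(7) = 2.
For row B, compute g(0), g(1), … with moves {4, 7}:
k:     0  1  2  3  4  5  6  7  8
g(k):  0  0  0  0  1  1  1  1  2
So g(8) = 2.
Row C is a plain Nim row of size 11, so its Grundy value is 11.
By the Sprague-Grundy theorem, the Grundy value of a sum of independent games is the XOR of the component values.
Combined value = 2 XOR 2 XOR 11 = 11.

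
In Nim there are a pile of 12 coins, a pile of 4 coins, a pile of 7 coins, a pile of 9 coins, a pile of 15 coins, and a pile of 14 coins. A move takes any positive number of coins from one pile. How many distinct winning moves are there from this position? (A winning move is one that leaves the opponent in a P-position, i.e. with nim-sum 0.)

Bitwise XOR of the heap sizes:
  1100  (12)
  0100  (4)
  0111  (7)
  1001  (9)
  1111  (15)
  1110  (14)
  ----
  0111  (7)
The overall nim-sum is X = 7. A pile of size p has a winning move iff p XOR X < p (reduce it to p XOR X).
  12: 12 XOR 7 = 11 < 12 — winning move (to 11).
  4: 4 XOR 7 = 3 < 4 — winning move (to 3).
  7: 7 XOR 7 = 0 < 7 — winning move (to 0).
  9: 9 XOR 7 = 14 ≥ 9 — no move.
  15: 15 XOR 7 = 8 < 15 — winning move (to 8).
  14: 14 XOR 7 = 9 < 14 — winning move (to 9).
That gives 5 winning moves.

5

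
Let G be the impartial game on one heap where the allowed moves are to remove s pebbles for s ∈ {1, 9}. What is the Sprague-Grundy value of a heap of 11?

Grundy values for subtraction set {1, 9}:
g(0) = mex{} = 0
g(1) = mex{0} = 1
g(2) = mex{1} = 0
g(3) = mex{0} = 1
g(4) = mex{1} = 0
g(5) = mex{0} = 1
g(6) = mex{1} = 0
g(7) = mex{0} = 1
g(8) = mex{1} = 0
g(9) = mex{0} = 1
g(10) = mex{1} = 0
g(11) = mex{0} = 1
So g(11) = 1.

1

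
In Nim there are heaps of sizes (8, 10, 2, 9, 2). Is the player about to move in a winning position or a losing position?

Winning position

Compute the nim-sum pairwise:
8 ⊕ 10 = 2
2 ⊕ 2 = 0
0 ⊕ 9 = 9
9 ⊕ 2 = 11
The nim-sum is 11 ≠ 0, so this is an N-position: the player to move can win.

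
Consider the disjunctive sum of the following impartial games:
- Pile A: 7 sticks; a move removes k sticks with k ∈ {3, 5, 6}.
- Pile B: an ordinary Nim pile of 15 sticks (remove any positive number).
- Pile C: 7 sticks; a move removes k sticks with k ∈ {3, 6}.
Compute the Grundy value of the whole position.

15

For pile A, compute g(0), g(1), … with moves {3, 5, 6}:
k:     0  1  2  3  4  5  6  7
g(k):  0  0  0  1  1  1  2  2
So g(7) = 2.
Pile B is a plain Nim pile of size 15, so its Grundy value is 15.
For pile C, compute g(0), g(1), … with moves {3, 6}:
g(0) = mex{} = 0
g(1) = mex{} = 0
g(2) = mex{} = 0
g(3) = mex{0} = 1
g(4) = mex{0} = 1
g(5) = mex{0} = 1
g(6) = mex{0,1} = 2
g(7) = mex{0,1} = 2
So g(7) = 2.
By the Sprague-Grundy theorem, the Grundy value of a sum of independent games is the XOR of the component values.
Combined value = 2 ⊕ 15 ⊕ 2 = 15.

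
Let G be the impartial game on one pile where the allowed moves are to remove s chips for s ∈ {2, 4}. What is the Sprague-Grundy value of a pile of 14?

Build the Grundy sequence with g(k) = mex{g(k−s) : s ∈ {2, 4}, s ≤ k}:
g(0) = mex{} = 0
g(1) = mex{} = 0
g(2) = mex{0} = 1
g(3) = mex{0} = 1
g(4) = mex{0,1} = 2
g(5) = mex{0,1} = 2
g(6) = mex{1,2} = 0
g(7) = mex{1,2} = 0
g(8) = mex{0,2} = 1
g(9) = mex{0,2} = 1
g(10) = mex{0,1} = 2
g(11) = mex{0,1} = 2
g(12) = mex{1,2} = 0
g(13) = mex{1,2} = 0
g(14) = mex{0,2} = 1
So g(14) = 1.

1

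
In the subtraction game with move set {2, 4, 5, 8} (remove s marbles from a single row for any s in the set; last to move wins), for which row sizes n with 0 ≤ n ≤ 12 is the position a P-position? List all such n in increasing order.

0, 1, 7, 10

Grundy values for subtraction set {2, 4, 5, 8}:
g(0) = mex{} = 0
g(1) = mex{} = 0
g(2) = mex{0} = 1
g(3) = mex{0} = 1
g(4) = mex{0,1} = 2
g(5) = mex{0,1} = 2
g(6) = mex{0,1,2} = 3
g(7) = mex{1,2} = 0
g(8) = mex{0,1,2,3} = 4
g(9) = mex{0,2} = 1
g(10) = mex{1,2,3,4} = 0
g(11) = mex{0,1,3} = 2
g(12) = mex{0,2,4} = 1
The P-positions (g = 0) in 0..12 are 0, 1, 7, 10.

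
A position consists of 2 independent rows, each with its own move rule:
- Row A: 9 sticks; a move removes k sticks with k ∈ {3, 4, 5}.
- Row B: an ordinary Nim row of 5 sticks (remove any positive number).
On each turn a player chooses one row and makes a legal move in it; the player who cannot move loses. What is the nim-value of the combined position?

5

Build the Grundy sequence for row A with g(k) = mex{g(k−s) : s ∈ {3, 4, 5}, s ≤ k}:
k:     0  1  2  3  4  5  6  7  8  9
g(k):  0  0  0  1  1  1  2  2  0  0
So g(9) = 0.
Row B is a plain Nim row of size 5, so its Grundy value is 5.
The value of a disjunctive sum is the nim-sum of the parts.
Combined value = 0 XOR 5 = 5.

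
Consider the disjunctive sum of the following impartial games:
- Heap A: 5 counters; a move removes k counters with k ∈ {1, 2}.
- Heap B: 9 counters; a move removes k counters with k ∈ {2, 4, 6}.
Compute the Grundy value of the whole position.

2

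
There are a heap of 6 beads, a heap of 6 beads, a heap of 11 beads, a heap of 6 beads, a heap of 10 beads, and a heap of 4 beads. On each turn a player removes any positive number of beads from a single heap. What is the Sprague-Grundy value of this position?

Nim-sum: 6 ^ 6 ^ 11 ^ 6 ^ 10 ^ 4 = 3.

3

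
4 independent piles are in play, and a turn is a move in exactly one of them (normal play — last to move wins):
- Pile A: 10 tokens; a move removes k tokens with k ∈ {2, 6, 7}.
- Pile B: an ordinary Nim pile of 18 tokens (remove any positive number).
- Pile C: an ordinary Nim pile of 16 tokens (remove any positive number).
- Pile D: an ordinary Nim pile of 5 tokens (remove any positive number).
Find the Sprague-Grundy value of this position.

4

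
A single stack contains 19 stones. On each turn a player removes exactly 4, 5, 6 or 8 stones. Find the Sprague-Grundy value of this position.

1

Grundy values for subtraction set {4, 5, 6, 8}:
k:     0  1  2  3  4  5  6  7  8  9 10 11 12 13 14 15 16 17 18 19
g(k):  0  0  0  0  1  1  1  1  2  2  2  2  0  0  0  0  1  1  1  1
So g(19) = 1.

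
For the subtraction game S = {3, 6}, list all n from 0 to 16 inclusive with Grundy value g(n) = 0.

0, 1, 2, 9, 10, 11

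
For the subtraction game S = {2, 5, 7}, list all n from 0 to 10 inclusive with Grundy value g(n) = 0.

0, 1, 4, 10

Grundy values for subtraction set {2, 5, 7}:
g(0) = mex{} = 0
g(1) = mex{} = 0
g(2) = mex{0} = 1
g(3) = mex{0} = 1
g(4) = mex{1} = 0
g(5) = mex{0,1} = 2
g(6) = mex{0} = 1
g(7) = mex{0,1,2} = 3
g(8) = mex{0,1} = 2
g(9) = mex{0,1,3} = 2
g(10) = mex{1,2} = 0
The P-positions (g = 0) in 0..10 are 0, 1, 4, 10.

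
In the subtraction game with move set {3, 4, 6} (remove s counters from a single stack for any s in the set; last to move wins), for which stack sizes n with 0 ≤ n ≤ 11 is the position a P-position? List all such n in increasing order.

Grundy values for subtraction set {3, 4, 6}:
k:     0  1  2  3  4  5  6  7  8  9 10 11
g(k):  0  0  0  1  1  1  2  2  2  0  0  0
The P-positions (g = 0) in 0..11 are 0, 1, 2, 9, 10, 11.

0, 1, 2, 9, 10, 11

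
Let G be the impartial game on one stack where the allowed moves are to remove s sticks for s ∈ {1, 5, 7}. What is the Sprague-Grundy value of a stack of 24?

Compute g(0), g(1), … for moves {1, 5, 7}:
k:     0  1  2  3  4  5  6  7  8  9 10 11 12 13 14 15 16 17 18 19 20 21 22 23 24
g(k):  0  1  0  1  0  1  0  1  0  1  0  1  0  1  0  1  0  1  0  1  0  1  0  1  0
So g(24) = 0.

0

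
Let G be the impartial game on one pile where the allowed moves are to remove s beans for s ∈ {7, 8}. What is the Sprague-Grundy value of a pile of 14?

Build the Grundy sequence with g(k) = mex{g(k−s) : s ∈ {7, 8}, s ≤ k}:
g(0) = mex{} = 0
g(1) = mex{} = 0
g(2) = mex{} = 0
g(3) = mex{} = 0
g(4) = mex{} = 0
g(5) = mex{} = 0
g(6) = mex{} = 0
g(7) = mex{0} = 1
g(8) = mex{0} = 1
g(9) = mex{0} = 1
g(10) = mex{0} = 1
g(11) = mex{0} = 1
g(12) = mex{0} = 1
g(13) = mex{0} = 1
g(14) = mex{0,1} = 2
So g(14) = 2.

2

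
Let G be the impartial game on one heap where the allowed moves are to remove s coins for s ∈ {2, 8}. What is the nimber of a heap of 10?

0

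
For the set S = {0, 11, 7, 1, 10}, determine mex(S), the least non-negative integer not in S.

2

The values 0, 1 are all present; 2 is the first non-negative integer missing from the set.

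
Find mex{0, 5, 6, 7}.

1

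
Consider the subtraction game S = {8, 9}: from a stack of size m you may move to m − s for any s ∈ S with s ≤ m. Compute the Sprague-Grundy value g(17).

0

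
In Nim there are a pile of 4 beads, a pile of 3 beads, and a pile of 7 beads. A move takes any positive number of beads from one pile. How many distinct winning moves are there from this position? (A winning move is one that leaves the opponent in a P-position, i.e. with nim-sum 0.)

Nim-sum: 4 ⊕ 3 ⊕ 7 = 0.
The nim-sum is already 0, so every move leaves a nonzero nim-sum — there are no winning moves.

0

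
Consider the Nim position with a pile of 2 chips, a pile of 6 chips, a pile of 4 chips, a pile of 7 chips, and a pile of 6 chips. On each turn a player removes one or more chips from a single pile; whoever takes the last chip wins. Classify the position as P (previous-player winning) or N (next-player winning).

N-position

Nim-sum: 2 XOR 6 XOR 4 XOR 7 XOR 6 = 1.
The nim-sum is 1 ≠ 0, so this is an N-position: the player to move can win.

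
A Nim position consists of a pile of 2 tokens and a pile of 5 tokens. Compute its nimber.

7

Nim-sum: 2 ⊕ 5 = 7.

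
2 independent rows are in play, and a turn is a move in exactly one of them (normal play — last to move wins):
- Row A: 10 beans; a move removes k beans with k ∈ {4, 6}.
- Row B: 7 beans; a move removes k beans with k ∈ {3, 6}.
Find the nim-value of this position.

2

For row A, compute g(0), g(1), … with moves {4, 6}:
g(0) = mex{} = 0
g(1) = mex{} = 0
g(2) = mex{} = 0
g(3) = mex{} = 0
g(4) = mex{0} = 1
g(5) = mex{0} = 1
g(6) = mex{0} = 1
g(7) = mex{0} = 1
g(8) = mex{0,1} = 2
g(9) = mex{0,1} = 2
g(10) = mex{1} = 0
So g(10) = 0.
For row B, compute g(0), g(1), … with moves {3, 6}:
g(0) = mex{} = 0
g(1) = mex{} = 0
g(2) = mex{} = 0
g(3) = mex{0} = 1
g(4) = mex{0} = 1
g(5) = mex{0} = 1
g(6) = mex{0,1} = 2
g(7) = mex{0,1} = 2
So g(7) = 2.
The value of a disjunctive sum is the nim-sum of the parts.
Combined value = 0 ⊕ 2 = 2.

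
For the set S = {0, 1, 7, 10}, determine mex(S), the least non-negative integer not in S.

2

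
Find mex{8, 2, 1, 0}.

3

The values 0, 1, 2 are all present; 3 is the first non-negative integer missing from the set.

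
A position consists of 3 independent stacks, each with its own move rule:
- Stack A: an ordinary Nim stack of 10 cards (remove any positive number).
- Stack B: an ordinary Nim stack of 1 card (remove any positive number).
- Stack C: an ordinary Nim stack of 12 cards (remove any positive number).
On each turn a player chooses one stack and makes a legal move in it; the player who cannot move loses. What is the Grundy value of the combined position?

Stack A is a plain Nim stack of size 10, so its Grundy value is 10.
Stack B is a plain Nim stack of size 1, so its Grundy value is 1.
Stack C is a plain Nim stack of size 12, so its Grundy value is 12.
The value of a disjunctive sum is the nim-sum of the parts.
Combined value = 10 XOR 1 XOR 12 = 7.

7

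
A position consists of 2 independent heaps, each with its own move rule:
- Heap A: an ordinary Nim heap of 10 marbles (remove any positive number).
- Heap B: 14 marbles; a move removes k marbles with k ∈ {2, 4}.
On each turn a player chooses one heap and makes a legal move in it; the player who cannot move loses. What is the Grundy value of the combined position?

11

Heap A is a plain Nim heap of size 10, so its Grundy value is 10.
For heap B, compute g(0), g(1), … with moves {2, 4}:
k:     0  1  2  3  4  5  6  7  8  9 10 11 12 13 14
g(k):  0  0  1  1  2  2  0  0  1  1  2  2  0  0  1
So g(14) = 1.
By the Sprague-Grundy theorem, the Grundy value of a sum of independent games is the XOR of the component values.
Combined value = 10 ⊕ 1 = 11.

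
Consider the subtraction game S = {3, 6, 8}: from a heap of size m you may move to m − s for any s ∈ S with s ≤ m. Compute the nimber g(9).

3

Grundy values for subtraction set {3, 6, 8}:
g(0) = mex{} = 0
g(1) = mex{} = 0
g(2) = mex{} = 0
g(3) = mex{0} = 1
g(4) = mex{0} = 1
g(5) = mex{0} = 1
g(6) = mex{0,1} = 2
g(7) = mex{0,1} = 2
g(8) = mex{0,1} = 2
g(9) = mex{0,1,2} = 3
So g(9) = 3.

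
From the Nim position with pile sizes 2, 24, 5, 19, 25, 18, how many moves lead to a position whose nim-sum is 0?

Nim-sum: 2 ⊕ 24 ⊕ 5 ⊕ 19 ⊕ 25 ⊕ 18 = 7.
The overall nim-sum is X = 7. A pile of size p has a winning move iff p XOR X < p (reduce it to p XOR X).
  2: 2 XOR 7 = 5 ≥ 2 — no move.
  24: 24 XOR 7 = 31 ≥ 24 — no move.
  5: 5 XOR 7 = 2 < 5 — winning move (to 2).
  19: 19 XOR 7 = 20 ≥ 19 — no move.
  25: 25 XOR 7 = 30 ≥ 25 — no move.
  18: 18 XOR 7 = 21 ≥ 18 — no move.
That gives 1 winning move.

1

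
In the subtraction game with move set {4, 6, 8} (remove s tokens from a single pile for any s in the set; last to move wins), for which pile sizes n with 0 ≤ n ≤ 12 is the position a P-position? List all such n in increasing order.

0, 1, 2, 3, 12

Grundy values for subtraction set {4, 6, 8}:
g(0) = mex{} = 0
g(1) = mex{} = 0
g(2) = mex{} = 0
g(3) = mex{} = 0
g(4) = mex{0} = 1
g(5) = mex{0} = 1
g(6) = mex{0} = 1
g(7) = mex{0} = 1
g(8) = mex{0,1} = 2
g(9) = mex{0,1} = 2
g(10) = mex{0,1} = 2
g(11) = mex{0,1} = 2
g(12) = mex{1,2} = 0
The P-positions (g = 0) in 0..12 are 0, 1, 2, 3, 12.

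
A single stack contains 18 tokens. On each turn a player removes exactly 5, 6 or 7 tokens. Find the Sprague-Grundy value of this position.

Grundy values for subtraction set {5, 6, 7}:
k:     0  1  2  3  4  5  6  7  8  9 10 11 12 13 14 15 16 17 18
g(k):  0  0  0  0  0  1  1  1  1  1  2  2  0  0  0  0  0  1  1
So g(18) = 1.

1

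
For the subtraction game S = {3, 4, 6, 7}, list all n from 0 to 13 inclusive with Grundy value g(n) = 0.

0, 1, 2, 10, 11, 12

Compute g(0), g(1), … for moves {3, 4, 6, 7}:
k:     0  1  2  3  4  5  6  7  8  9 10 11 12 13
g(k):  0  0  0  1  1  1  2  2  2  3  0  0  0  1
The P-positions (g = 0) in 0..13 are 0, 1, 2, 10, 11, 12.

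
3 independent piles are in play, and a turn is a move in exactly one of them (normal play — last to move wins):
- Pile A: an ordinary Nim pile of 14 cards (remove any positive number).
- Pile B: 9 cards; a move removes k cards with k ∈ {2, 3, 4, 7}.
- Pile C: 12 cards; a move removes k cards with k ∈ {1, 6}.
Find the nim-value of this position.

Pile A is a plain Nim pile of size 14, so its Grundy value is 14.
Build the Grundy sequence for pile B with g(k) = mex{g(k−s) : s ∈ {2, 3, 4, 7}, s ≤ k}:
g(0) = mex{} = 0
g(1) = mex{} = 0
g(2) = mex{0} = 1
g(3) = mex{0} = 1
g(4) = mex{0,1} = 2
g(5) = mex{0,1} = 2
g(6) = mex{1,2} = 0
g(7) = mex{0,1,2} = 3
g(8) = mex{0,2} = 1
g(9) = mex{0,1,2,3} = 4
So g(9) = 4.
Build the Grundy sequence for pile C with g(k) = mex{g(k−s) : s ∈ {1, 6}, s ≤ k}:
g(0) = mex{} = 0
g(1) = mex{0} = 1
g(2) = mex{1} = 0
g(3) = mex{0} = 1
g(4) = mex{1} = 0
g(5) = mex{0} = 1
g(6) = mex{0,1} = 2
g(7) = mex{1,2} = 0
g(8) = mex{0} = 1
g(9) = mex{1} = 0
g(10) = mex{0} = 1
g(11) = mex{1} = 0
g(12) = mex{0,2} = 1
So g(12) = 1.
By the Sprague-Grundy theorem, the Grundy value of a sum of independent games is the XOR of the component values.
Combined value = 14 ⊕ 4 ⊕ 1 = 11.

11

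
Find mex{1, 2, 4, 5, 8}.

0

0 is not in the set, so the mex is 0.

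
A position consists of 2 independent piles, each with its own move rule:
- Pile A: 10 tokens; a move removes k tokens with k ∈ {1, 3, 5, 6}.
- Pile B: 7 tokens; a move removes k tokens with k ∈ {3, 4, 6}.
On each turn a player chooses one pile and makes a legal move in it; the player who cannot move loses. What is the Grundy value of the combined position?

0

Grundy values for pile A (subtraction set {1, 3, 5, 6}):
k:     0  1  2  3  4  5  6  7  8  9 10
g(k):  0  1  0  1  0  1  2  3  2  3  2
So g(10) = 2.
For pile B, compute g(0), g(1), … with moves {3, 4, 6}:
g(0) = mex{} = 0
g(1) = mex{} = 0
g(2) = mex{} = 0
g(3) = mex{0} = 1
g(4) = mex{0} = 1
g(5) = mex{0} = 1
g(6) = mex{0,1} = 2
g(7) = mex{0,1} = 2
So g(7) = 2.
The value of a disjunctive sum is the nim-sum of the parts.
Combined value = 2 ⊕ 2 = 0.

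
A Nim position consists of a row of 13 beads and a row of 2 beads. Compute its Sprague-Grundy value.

15

Nim-sum: 13 ^ 2 = 15.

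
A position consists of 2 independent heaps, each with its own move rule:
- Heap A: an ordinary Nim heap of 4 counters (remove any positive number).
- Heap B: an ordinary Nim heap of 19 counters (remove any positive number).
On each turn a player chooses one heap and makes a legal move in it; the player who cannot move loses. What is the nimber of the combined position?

Heap A is a plain Nim heap of size 4, so its Grundy value is 4.
Heap B is a plain Nim heap of size 19, so its Grundy value is 19.
By the Sprague-Grundy theorem, the Grundy value of a sum of independent games is the XOR of the component values.
Combined value = 4 ⊕ 19 = 23.

23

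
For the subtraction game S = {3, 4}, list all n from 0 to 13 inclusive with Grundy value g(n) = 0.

Build the Grundy sequence with g(k) = mex{g(k−s) : s ∈ {3, 4}, s ≤ k}:
k:     0  1  2  3  4  5  6  7  8  9 10 11 12 13
g(k):  0  0  0  1  1  1  2  0  0  0  1  1  1  2
The P-positions (g = 0) in 0..13 are 0, 1, 2, 7, 8, 9.

0, 1, 2, 7, 8, 9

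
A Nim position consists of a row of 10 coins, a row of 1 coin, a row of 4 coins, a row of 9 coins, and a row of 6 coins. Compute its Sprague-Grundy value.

0

Compute the nim-sum pairwise:
10 XOR 1 = 11
11 XOR 4 = 15
15 XOR 9 = 6
6 XOR 6 = 0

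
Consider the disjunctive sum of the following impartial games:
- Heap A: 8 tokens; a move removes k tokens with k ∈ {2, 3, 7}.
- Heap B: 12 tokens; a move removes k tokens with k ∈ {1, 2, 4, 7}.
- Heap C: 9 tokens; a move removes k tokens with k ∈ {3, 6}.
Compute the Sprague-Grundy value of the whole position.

1

Build the Grundy sequence for heap A with g(k) = mex{g(k−s) : s ∈ {2, 3, 7}, s ≤ k}:
k:     0  1  2  3  4  5  6  7  8
g(k):  0  0  1  1  2  0  0  1  1
So g(8) = 1.
Grundy values for heap B (subtraction set {1, 2, 4, 7}):
k:     0  1  2  3  4  5  6  7  8  9 10 11 12
g(k):  0  1  2  0  1  2  0  1  2  0  1  2  0
So g(12) = 0.
Grundy values for heap C (subtraction set {3, 6}):
k:     0  1  2  3  4  5  6  7  8  9
g(k):  0  0  0  1  1  1  2  2  2  0
So g(9) = 0.
By the Sprague-Grundy theorem, the Grundy value of a sum of independent games is the XOR of the component values.
Combined value = 1 XOR 0 XOR 0 = 1.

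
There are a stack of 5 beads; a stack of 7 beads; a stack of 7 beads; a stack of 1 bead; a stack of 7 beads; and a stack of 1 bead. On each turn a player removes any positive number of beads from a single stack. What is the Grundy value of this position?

2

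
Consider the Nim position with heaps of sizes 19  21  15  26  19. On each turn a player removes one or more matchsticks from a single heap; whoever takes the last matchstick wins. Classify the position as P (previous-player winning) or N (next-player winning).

P-position

Nim-sum: 19 ⊕ 21 ⊕ 15 ⊕ 26 ⊕ 19 = 0.
The nim-sum is 0, so this is a P-position: the player to move is in a losing position under optimal play.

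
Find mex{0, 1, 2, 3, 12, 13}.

4

The values 0, 1, 2, 3 are all present; 4 is the first non-negative integer missing from the set.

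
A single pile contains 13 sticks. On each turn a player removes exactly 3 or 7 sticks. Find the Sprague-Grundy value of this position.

1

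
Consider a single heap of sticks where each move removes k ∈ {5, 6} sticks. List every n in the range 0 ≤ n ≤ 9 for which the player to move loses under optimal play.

Grundy values for subtraction set {5, 6}:
g(0) = mex{} = 0
g(1) = mex{} = 0
g(2) = mex{} = 0
g(3) = mex{} = 0
g(4) = mex{} = 0
g(5) = mex{0} = 1
g(6) = mex{0} = 1
g(7) = mex{0} = 1
g(8) = mex{0} = 1
g(9) = mex{0} = 1
The P-positions (g = 0) in 0..9 are 0, 1, 2, 3, 4.

0, 1, 2, 3, 4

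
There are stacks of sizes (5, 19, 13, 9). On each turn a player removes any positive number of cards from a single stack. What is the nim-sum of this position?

Compute the nim-sum pairwise:
5 ⊕ 19 = 22
22 ⊕ 13 = 27
27 ⊕ 9 = 18

18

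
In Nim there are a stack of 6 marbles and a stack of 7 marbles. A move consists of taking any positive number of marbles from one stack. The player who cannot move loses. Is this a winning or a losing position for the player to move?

Winning position

Compute the nim-sum pairwise:
6 ⊕ 7 = 1
The nim-sum is 1 ≠ 0, so this is an N-position: the player to move can win.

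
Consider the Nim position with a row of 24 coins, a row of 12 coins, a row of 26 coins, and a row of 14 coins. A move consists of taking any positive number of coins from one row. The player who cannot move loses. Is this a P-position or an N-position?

Nim-sum: 24 ^ 12 ^ 26 ^ 14 = 0.
The nim-sum is 0, so this is a P-position: the player to move is in a losing position under optimal play.

P-position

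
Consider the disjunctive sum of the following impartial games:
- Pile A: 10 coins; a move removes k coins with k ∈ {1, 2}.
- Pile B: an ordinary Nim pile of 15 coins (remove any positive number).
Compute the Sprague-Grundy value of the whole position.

14

For pile A, compute g(0), g(1), … with moves {1, 2}:
k:     0  1  2  3  4  5  6  7  8  9 10
g(k):  0  1  2  0  1  2  0  1  2  0  1
So g(10) = 1.
Pile B is a plain Nim pile of size 15, so its Grundy value is 15.
The value of a disjunctive sum is the nim-sum of the parts.
Combined value = 1 XOR 15 = 14.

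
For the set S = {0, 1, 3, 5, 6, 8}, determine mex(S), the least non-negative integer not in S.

2

The values 0, 1 are all present; 2 is the first non-negative integer missing from the set.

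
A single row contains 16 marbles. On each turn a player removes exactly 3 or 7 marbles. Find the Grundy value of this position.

Build the Grundy sequence with g(k) = mex{g(k−s) : s ∈ {3, 7}, s ≤ k}:
k:     0  1  2  3  4  5  6  7  8  9 10 11 12 13 14 15 16
g(k):  0  0  0  1  1  1  0  2  2  1  0  0  0  1  1  1  0
So g(16) = 0.

0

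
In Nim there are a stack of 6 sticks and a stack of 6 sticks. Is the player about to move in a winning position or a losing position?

Nim-sum: 6 ^ 6 = 0.
The nim-sum is 0, so this is a P-position: the player to move is in a losing position under optimal play.

Losing position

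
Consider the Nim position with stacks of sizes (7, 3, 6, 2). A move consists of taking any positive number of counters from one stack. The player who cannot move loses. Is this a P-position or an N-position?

P-position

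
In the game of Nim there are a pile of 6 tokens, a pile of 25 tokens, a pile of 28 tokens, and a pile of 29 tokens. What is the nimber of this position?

30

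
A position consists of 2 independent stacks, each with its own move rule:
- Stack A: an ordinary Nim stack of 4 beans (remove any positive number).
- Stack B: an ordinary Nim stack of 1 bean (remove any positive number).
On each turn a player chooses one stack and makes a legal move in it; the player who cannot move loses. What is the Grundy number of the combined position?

5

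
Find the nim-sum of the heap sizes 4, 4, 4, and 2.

Nim-sum: 4 ^ 4 ^ 4 ^ 2 = 6.

6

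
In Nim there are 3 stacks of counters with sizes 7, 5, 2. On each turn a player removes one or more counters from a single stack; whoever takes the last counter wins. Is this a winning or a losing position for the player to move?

Compute the nim-sum pairwise:
7 XOR 5 = 2
2 XOR 2 = 0
The nim-sum is 0, so this is a P-position: the player to move is in a losing position under optimal play.

Losing position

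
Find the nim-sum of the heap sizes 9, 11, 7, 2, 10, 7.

In binary:
  1001  (9)
  1011  (11)
  0111  (7)
  0010  (2)
  1010  (10)
  0111  (7)
  ----
  1010  (10)

10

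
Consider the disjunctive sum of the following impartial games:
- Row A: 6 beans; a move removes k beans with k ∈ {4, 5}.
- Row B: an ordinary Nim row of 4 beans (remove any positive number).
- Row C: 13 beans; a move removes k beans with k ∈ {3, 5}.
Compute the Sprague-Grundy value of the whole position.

4

Grundy values for row A (subtraction set {4, 5}):
g(0) = mex{} = 0
g(1) = mex{} = 0
g(2) = mex{} = 0
g(3) = mex{} = 0
g(4) = mex{0} = 1
g(5) = mex{0} = 1
g(6) = mex{0} = 1
So g(6) = 1.
Row B is a plain Nim row of size 4, so its Grundy value is 4.
For row C, compute g(0), g(1), … with moves {3, 5}:
k:     0  1  2  3  4  5  6  7  8  9 10 11 12 13
g(k):  0  0  0  1  1  1  2  2  0  0  0  1  1  1
So g(13) = 1.
The value of a disjunctive sum is the nim-sum of the parts.
Combined value = 1 XOR 4 XOR 1 = 4.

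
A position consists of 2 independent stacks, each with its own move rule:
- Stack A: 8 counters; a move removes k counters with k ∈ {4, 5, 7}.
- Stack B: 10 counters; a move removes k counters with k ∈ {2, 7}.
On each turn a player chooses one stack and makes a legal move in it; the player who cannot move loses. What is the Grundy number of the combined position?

2

For stack A, compute g(0), g(1), … with moves {4, 5, 7}:
g(0) = mex{} = 0
g(1) = mex{} = 0
g(2) = mex{} = 0
g(3) = mex{} = 0
g(4) = mex{0} = 1
g(5) = mex{0} = 1
g(6) = mex{0} = 1
g(7) = mex{0} = 1
g(8) = mex{0,1} = 2
So g(8) = 2.
For stack B, compute g(0), g(1), … with moves {2, 7}:
k:     0  1  2  3  4  5  6  7  8  9 10
g(k):  0  0  1  1  0  0  1  1  2  0  0
So g(10) = 0.
The value of a disjunctive sum is the nim-sum of the parts.
Combined value = 2 XOR 0 = 2.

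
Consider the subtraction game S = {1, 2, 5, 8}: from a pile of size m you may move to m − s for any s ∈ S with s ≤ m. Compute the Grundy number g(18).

Build the Grundy sequence with g(k) = mex{g(k−s) : s ∈ {1, 2, 5, 8}, s ≤ k}:
k:     0  1  2  3  4  5  6  7  8  9 10 11 12 13 14 15 16 17 18
g(k):  0  1  2  0  1  2  0  1  2  0  1  2  0  1  2  0  1  2  0
So g(18) = 0.

0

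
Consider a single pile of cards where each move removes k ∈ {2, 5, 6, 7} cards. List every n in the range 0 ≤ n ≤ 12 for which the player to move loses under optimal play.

0, 1, 4, 12

Compute g(0), g(1), … for moves {2, 5, 6, 7}:
g(0) = mex{} = 0
g(1) = mex{} = 0
g(2) = mex{0} = 1
g(3) = mex{0} = 1
g(4) = mex{1} = 0
g(5) = mex{0,1} = 2
g(6) = mex{0} = 1
g(7) = mex{0,1,2} = 3
g(8) = mex{0,1} = 2
g(9) = mex{0,1,3} = 2
g(10) = mex{0,1,2} = 3
g(11) = mex{0,1,2} = 3
g(12) = mex{1,2,3} = 0
The P-positions (g = 0) in 0..12 are 0, 1, 4, 12.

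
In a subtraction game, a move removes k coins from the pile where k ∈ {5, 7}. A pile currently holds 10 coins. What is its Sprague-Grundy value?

Compute g(0), g(1), … for moves {5, 7}:
g(0) = mex{} = 0
g(1) = mex{} = 0
g(2) = mex{} = 0
g(3) = mex{} = 0
g(4) = mex{} = 0
g(5) = mex{0} = 1
g(6) = mex{0} = 1
g(7) = mex{0} = 1
g(8) = mex{0} = 1
g(9) = mex{0} = 1
g(10) = mex{0,1} = 2
So g(10) = 2.

2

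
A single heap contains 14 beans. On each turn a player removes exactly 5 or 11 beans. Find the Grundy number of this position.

2

Compute g(0), g(1), … for moves {5, 11}:
k:     0  1  2  3  4  5  6  7  8  9 10 11 12 13 14
g(k):  0  0  0  0  0  1  1  1  1  1  0  2  2  2  2
So g(14) = 2.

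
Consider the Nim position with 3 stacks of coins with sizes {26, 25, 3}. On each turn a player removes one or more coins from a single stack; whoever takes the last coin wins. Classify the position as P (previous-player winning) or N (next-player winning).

Compute the nim-sum pairwise:
26 XOR 25 = 3
3 XOR 3 = 0
The nim-sum is 0, so this is a P-position: the player to move is in a losing position under optimal play.

P-position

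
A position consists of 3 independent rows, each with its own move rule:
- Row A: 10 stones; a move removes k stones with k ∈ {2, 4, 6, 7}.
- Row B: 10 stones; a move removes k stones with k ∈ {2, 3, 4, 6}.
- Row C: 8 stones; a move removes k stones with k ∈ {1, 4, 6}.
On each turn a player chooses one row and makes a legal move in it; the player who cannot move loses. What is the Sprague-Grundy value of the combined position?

Grundy values for row A (subtraction set {2, 4, 6, 7}):
g(0) = mex{} = 0
g(1) = mex{} = 0
g(2) = mex{0} = 1
g(3) = mex{0} = 1
g(4) = mex{0,1} = 2
g(5) = mex{0,1} = 2
g(6) = mex{0,1,2} = 3
g(7) = mex{0,1,2} = 3
g(8) = mex{0,1,2,3} = 4
g(9) = mex{1,2,3} = 0
g(10) = mex{1,2,3,4} = 0
So g(10) = 0.
Build the Grundy sequence for row B with g(k) = mex{g(k−s) : s ∈ {2, 3, 4, 6}, s ≤ k}:
k:     0  1  2  3  4  5  6  7  8  9 10
g(k):  0  0  1  1  2  2  3  3  0  0  1
So g(10) = 1.
Build the Grundy sequence for row C with g(k) = mex{g(k−s) : s ∈ {1, 4, 6}, s ≤ k}:
g(0) = mex{} = 0
g(1) = mex{0} = 1
g(2) = mex{1} = 0
g(3) = mex{0} = 1
g(4) = mex{0,1} = 2
g(5) = mex{1,2} = 0
g(6) = mex{0} = 1
g(7) = mex{1} = 0
g(8) = mex{0,2} = 1
So g(8) = 1.
By the Sprague-Grundy theorem, the Grundy value of a sum of independent games is the XOR of the component values.
Combined value = 0 ⊕ 1 ⊕ 1 = 0.

0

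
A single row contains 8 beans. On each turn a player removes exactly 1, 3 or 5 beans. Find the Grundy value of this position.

0

Grundy values for subtraction set {1, 3, 5}:
k:     0  1  2  3  4  5  6  7  8
g(k):  0  1  0  1  0  1  0  1  0
So g(8) = 0.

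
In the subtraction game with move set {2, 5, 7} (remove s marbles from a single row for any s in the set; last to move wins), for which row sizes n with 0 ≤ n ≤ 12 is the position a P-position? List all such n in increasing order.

Compute g(0), g(1), … for moves {2, 5, 7}:
g(0) = mex{} = 0
g(1) = mex{} = 0
g(2) = mex{0} = 1
g(3) = mex{0} = 1
g(4) = mex{1} = 0
g(5) = mex{0,1} = 2
g(6) = mex{0} = 1
g(7) = mex{0,1,2} = 3
g(8) = mex{0,1} = 2
g(9) = mex{0,1,3} = 2
g(10) = mex{1,2} = 0
g(11) = mex{0,1,2} = 3
g(12) = mex{0,2,3} = 1
The P-positions (g = 0) in 0..12 are 0, 1, 4, 10.

0, 1, 4, 10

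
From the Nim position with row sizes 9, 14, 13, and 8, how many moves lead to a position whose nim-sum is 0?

Compute the nim-sum pairwise:
9 ^ 14 = 7
7 ^ 13 = 10
10 ^ 8 = 2
The overall nim-sum is X = 2. A row of size p has a winning move iff p XOR X < p (reduce it to p XOR X).
  9: 9 XOR 2 = 11 ≥ 9 — no move.
  14: 14 XOR 2 = 12 < 14 — winning move (to 12).
  13: 13 XOR 2 = 15 ≥ 13 — no move.
  8: 8 XOR 2 = 10 ≥ 8 — no move.
That gives 1 winning move.

1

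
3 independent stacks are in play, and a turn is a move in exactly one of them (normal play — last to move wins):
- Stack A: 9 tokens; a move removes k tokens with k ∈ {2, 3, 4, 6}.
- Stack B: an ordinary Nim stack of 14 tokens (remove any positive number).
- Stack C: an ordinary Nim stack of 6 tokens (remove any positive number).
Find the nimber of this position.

8

Build the Grundy sequence for stack A with g(k) = mex{g(k−s) : s ∈ {2, 3, 4, 6}, s ≤ k}:
k:     0  1  2  3  4  5  6  7  8  9
g(k):  0  0  1  1  2  2  3  3  0  0
So g(9) = 0.
Stack B is a plain Nim stack of size 14, so its Grundy value is 14.
Stack C is a plain Nim stack of size 6, so its Grundy value is 6.
The value of a disjunctive sum is the nim-sum of the parts.
Combined value = 0 XOR 14 XOR 6 = 8.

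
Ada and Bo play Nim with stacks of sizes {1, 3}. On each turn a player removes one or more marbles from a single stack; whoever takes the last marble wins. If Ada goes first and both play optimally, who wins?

Ada wins

Bitwise XOR of the heap sizes:
  01  (1)
  11  (3)
  --
  10  (2)
The nim-sum is 2 ≠ 0, so this is an N-position: the player to move can win; Ada has a winning move.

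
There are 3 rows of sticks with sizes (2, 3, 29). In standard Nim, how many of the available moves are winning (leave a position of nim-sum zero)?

1

Compute the nim-sum pairwise:
2 XOR 3 = 1
1 XOR 29 = 28
The overall nim-sum is X = 28. A row of size p has a winning move iff p XOR X < p (reduce it to p XOR X).
  2: 2 XOR 28 = 30 ≥ 2 — no move.
  3: 3 XOR 28 = 31 ≥ 3 — no move.
  29: 29 XOR 28 = 1 < 29 — winning move (to 1).
That gives 1 winning move.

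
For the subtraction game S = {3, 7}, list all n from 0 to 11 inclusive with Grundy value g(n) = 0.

0, 1, 2, 6, 10, 11

Compute g(0), g(1), … for moves {3, 7}:
k:     0  1  2  3  4  5  6  7  8  9 10 11
g(k):  0  0  0  1  1  1  0  2  2  1  0  0
The P-positions (g = 0) in 0..11 are 0, 1, 2, 6, 10, 11.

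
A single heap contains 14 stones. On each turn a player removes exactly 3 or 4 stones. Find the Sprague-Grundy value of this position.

Build the Grundy sequence with g(k) = mex{g(k−s) : s ∈ {3, 4}, s ≤ k}:
k:     0  1  2  3  4  5  6  7  8  9 10 11 12 13 14
g(k):  0  0  0  1  1  1  2  0  0  0  1  1  1  2  0
So g(14) = 0.

0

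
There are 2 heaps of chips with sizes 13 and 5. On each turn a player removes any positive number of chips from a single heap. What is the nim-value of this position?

8

Nim-sum: 13 XOR 5 = 8.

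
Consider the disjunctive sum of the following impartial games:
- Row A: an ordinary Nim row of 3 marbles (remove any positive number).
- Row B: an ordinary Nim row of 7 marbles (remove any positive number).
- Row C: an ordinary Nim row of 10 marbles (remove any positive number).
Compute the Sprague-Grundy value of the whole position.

14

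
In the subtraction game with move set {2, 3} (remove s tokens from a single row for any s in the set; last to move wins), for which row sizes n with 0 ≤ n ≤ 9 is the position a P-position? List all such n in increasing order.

0, 1, 5, 6

Build the Grundy sequence with g(k) = mex{g(k−s) : s ∈ {2, 3}, s ≤ k}:
k:     0  1  2  3  4  5  6  7  8  9
g(k):  0  0  1  1  2  0  0  1  1  2
The P-positions (g = 0) in 0..9 are 0, 1, 5, 6.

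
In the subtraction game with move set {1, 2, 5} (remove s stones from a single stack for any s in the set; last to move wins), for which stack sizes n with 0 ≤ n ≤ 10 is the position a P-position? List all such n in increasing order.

0, 3, 6, 9

Grundy values for subtraction set {1, 2, 5}:
k:     0  1  2  3  4  5  6  7  8  9 10
g(k):  0  1  2  0  1  2  0  1  2  0  1
The P-positions (g = 0) in 0..10 are 0, 3, 6, 9.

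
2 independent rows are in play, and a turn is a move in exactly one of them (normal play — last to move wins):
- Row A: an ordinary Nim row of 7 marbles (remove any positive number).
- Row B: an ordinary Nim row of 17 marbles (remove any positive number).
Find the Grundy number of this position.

22

Row A is a plain Nim row of size 7, so its Grundy value is 7.
Row B is a plain Nim row of size 17, so its Grundy value is 17.
By the Sprague-Grundy theorem, the Grundy value of a sum of independent games is the XOR of the component values.
Combined value = 7 XOR 17 = 22.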